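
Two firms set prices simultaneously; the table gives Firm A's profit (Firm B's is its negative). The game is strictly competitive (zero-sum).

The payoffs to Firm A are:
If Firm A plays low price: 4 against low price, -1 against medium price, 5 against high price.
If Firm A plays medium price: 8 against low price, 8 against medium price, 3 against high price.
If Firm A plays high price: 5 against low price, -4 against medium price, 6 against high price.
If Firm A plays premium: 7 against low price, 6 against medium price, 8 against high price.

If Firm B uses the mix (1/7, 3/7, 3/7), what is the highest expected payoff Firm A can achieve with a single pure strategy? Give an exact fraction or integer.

7

low price: (4)·(1/7) + (-1)·(3/7) + (5)·(3/7) = 16/7.
medium price: (8)·(1/7) + (8)·(3/7) + (3)·(3/7) = 41/7.
high price: (5)·(1/7) + (-4)·(3/7) + (6)·(3/7) = 11/7.
premium: (7)·(1/7) + (6)·(3/7) + (8)·(3/7) = 7.
The best pure response is premium with expected payoff 7.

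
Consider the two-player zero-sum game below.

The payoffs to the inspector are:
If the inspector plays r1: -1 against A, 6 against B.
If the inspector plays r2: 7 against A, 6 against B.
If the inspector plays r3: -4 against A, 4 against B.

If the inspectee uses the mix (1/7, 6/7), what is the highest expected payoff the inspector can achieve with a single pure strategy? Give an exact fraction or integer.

r1: (-1)·(1/7) + (6)·(6/7) = 5.
r2: (7)·(1/7) + (6)·(6/7) = 43/7.
r3: (-4)·(1/7) + (4)·(6/7) = 20/7.
The best pure response is r2 with expected payoff 43/7.

43/7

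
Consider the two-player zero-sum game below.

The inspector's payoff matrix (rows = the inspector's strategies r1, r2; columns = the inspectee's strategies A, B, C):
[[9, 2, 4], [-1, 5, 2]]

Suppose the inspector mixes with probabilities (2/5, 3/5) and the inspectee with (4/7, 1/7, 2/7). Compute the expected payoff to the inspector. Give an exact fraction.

107/35

Against (4/7, 1/7, 2/7), each row's expected payoff is r1: 46/7; r2: 5/7.
Taking the (2/5, 3/5)-weighted average: (2/5)·(46/7) + (3/5)·(5/7) = 107/35.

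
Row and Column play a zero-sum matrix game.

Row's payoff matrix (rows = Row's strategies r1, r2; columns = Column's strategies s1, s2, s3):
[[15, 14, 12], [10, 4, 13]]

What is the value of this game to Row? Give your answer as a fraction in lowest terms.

134/11

Column s1 is strictly dominated by s2 for Column (it gives Row more in every row).
The remaining 2×2 game on (r1, r2) × (s2, s3) has no saddle point. Let Row play r1 with probability p; indifference gives 14p + 4(1−p) = 12p + 13(1−p), so p = 9/11.
Similarly Column's optimal q on s2 is 1/11, and the value is 14·(1/11) + (12)·(10/11) = 134/11.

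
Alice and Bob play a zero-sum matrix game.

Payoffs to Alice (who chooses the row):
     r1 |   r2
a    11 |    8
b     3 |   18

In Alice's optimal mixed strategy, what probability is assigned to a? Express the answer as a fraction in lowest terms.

Row minima are 8 and 3, so Alice's maximin is 8; column maxima are 11 and 18, so Bob's minimax is 11. These differ, so the equilibrium is in mixed strategies.
Let Alice play a with probability p. Bob is indifferent when 11p + 3(1−p) = 8p + 18(1−p), giving p = 5/6.

5/6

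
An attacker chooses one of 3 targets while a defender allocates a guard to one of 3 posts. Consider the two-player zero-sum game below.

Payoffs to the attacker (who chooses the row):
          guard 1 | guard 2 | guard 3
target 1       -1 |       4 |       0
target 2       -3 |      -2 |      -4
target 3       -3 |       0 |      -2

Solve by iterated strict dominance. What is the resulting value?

Row target 3 is strictly dominated by row target 1 (-1>-3, 4>0, 0>-2); eliminate target 3.
Column guard 2 is strictly dominated by guard 1 for the defender (-1<4, -3<-2); eliminate guard 2.
Row target 2 is strictly dominated by row target 1 (-1>-3, 0>-4); eliminate target 2.
Column guard 3 is strictly dominated by guard 1 for the defender (-1<0); eliminate guard 3.
Only (target 1, guard 1) remains, with payoff -1.

-1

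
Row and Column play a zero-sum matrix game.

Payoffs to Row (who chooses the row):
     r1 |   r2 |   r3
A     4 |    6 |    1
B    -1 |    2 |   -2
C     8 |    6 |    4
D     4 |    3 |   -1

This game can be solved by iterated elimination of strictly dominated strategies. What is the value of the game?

Column r1 is strictly dominated by r3 for Column (1<4, -2<-1, 4<8, -1<4); eliminate r1.
Row B is strictly dominated by row A (6>2, 1>-2); eliminate B.
Column r2 is strictly dominated by r3 for Column (1<6, 4<6, -1<3); eliminate r2.
Row D is strictly dominated by row A (1>-1); eliminate D.
Row A is strictly dominated by row C (4>1); eliminate A.
Only (C, r3) remains, with payoff 4.

4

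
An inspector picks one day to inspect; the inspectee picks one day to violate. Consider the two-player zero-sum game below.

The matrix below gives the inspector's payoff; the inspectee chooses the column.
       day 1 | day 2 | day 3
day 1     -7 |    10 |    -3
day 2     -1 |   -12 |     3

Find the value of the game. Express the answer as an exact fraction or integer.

-47/14

Column day 3 is strictly dominated by day 1 for the inspectee (it gives the inspector more in every row).
The remaining 2×2 game on (day 1, day 2) × (day 1, day 2) has no saddle point. Let the inspector play day 1 with probability p; indifference gives −7p − (1−p) = 10p − 12(1−p), so p = 11/28.
Similarly the inspectee's optimal q on day 1 is 11/14, and the value is -7·(11/14) + (10)·(3/14) = -47/14.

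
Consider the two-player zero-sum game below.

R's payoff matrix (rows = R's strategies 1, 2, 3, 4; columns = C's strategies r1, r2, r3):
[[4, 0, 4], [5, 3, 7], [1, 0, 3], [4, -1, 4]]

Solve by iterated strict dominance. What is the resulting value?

Column r1 is strictly dominated by r2 for C (0<4, 3<5, 0<1, -1<4); eliminate r1.
Row 1 is strictly dominated by row 2 (3>0, 7>4); eliminate 1.
Column r3 is strictly dominated by r2 for C (3<7, 0<3, -1<4); eliminate r3.
Row 4 is strictly dominated by row 2 (3>-1); eliminate 4.
Row 3 is strictly dominated by row 2 (3>0); eliminate 3.
Only (2, r2) remains, with payoff 3.

3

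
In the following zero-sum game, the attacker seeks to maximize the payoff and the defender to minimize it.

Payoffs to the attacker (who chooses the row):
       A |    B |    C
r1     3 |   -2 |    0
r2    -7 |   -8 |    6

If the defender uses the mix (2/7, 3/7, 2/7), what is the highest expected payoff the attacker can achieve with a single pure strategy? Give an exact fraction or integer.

r1: (3)·(2/7) + (-2)·(3/7) + (0)·(2/7) = 0.
r2: (-7)·(2/7) + (-8)·(3/7) + (6)·(2/7) = -26/7.
The best pure response is r1 with expected payoff 0.

0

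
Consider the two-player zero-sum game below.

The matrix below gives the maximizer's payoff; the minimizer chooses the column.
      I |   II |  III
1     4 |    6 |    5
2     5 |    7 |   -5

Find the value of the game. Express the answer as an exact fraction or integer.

45/11

Column II is strictly dominated by I for the minimizer (it gives the maximizer more in every row).
The remaining 2×2 game on (1, 2) × (I, III) has no saddle point. Let the maximizer play 1 with probability p; indifference gives 4p + 5(1−p) = 5p − 5(1−p), so p = 10/11.
Similarly the minimizer's optimal q on I is 10/11, and the value is 4·(10/11) + (5)·(1/11) = 45/11.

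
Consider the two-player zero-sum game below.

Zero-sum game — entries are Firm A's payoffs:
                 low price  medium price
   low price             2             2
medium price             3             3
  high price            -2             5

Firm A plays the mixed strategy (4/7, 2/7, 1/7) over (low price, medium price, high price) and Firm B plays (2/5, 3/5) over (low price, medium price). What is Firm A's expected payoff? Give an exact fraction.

81/35

Against (2/5, 3/5), each row's expected payoff is low price: 2; medium price: 3; high price: 11/5.
Taking the (4/7, 2/7, 1/7)-weighted average: (4/7)·(2) + (2/7)·(3) + (1/7)·(11/5) = 81/35.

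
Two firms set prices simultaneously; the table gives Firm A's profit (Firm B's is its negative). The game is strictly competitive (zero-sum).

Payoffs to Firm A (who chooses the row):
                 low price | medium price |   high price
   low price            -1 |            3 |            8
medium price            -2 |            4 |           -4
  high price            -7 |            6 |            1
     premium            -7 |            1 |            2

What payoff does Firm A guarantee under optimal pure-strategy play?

-1

Row minima: -1, -4, -7, -7 → Firm A's maximin is -1.
Column maxima: -1, 6, 8 → Firm B's minimax is -1.
They coincide at (low price, low price), so the value is -1.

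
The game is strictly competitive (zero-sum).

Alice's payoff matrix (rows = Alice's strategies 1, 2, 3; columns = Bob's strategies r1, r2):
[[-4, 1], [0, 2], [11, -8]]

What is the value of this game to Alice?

22/21

Row 1 is strictly dominated by row 2, so Alice never plays it.
The remaining 2×2 game on (2, 3) × (r1, r2) has no saddle point. Let Alice play 2 with probability p; indifference gives 11(1−p) = 2p − 8(1−p), so p = 19/21.
Similarly Bob's optimal q on r1 is 10/21, and the value is 0·(10/21) + (2)·(11/21) = 22/21.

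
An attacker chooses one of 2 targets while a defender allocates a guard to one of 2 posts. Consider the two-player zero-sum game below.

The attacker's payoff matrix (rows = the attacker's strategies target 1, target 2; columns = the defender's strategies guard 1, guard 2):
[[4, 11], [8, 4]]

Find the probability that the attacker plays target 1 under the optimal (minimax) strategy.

Row minima are 4 and 4, so the attacker's maximin is 4; column maxima are 8 and 11, so the defender's minimax is 8. These differ, so the equilibrium is in mixed strategies.
Let the attacker play target 1 with probability p. The defender is indifferent when 4p + 8(1−p) = 11p + 4(1−p), giving p = 4/11.

4/11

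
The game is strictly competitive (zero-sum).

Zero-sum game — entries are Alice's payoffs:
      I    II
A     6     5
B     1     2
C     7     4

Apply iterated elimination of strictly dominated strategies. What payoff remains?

Row B is strictly dominated by row A (6>1, 5>2); eliminate B.
Column I is strictly dominated by II for Bob (5<6, 4<7); eliminate I.
Row C is strictly dominated by row A (5>4); eliminate C.
Only (A, II) remains, with payoff 5.

5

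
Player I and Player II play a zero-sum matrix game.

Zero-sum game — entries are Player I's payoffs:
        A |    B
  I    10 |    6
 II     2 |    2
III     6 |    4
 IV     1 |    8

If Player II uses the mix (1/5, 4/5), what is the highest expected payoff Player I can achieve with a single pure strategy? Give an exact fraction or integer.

I: (10)·(1/5) + (6)·(4/5) = 34/5.
II: (2)·(1/5) + (2)·(4/5) = 2.
III: (6)·(1/5) + (4)·(4/5) = 22/5.
IV: (1)·(1/5) + (8)·(4/5) = 33/5.
The best pure response is I with expected payoff 34/5.

34/5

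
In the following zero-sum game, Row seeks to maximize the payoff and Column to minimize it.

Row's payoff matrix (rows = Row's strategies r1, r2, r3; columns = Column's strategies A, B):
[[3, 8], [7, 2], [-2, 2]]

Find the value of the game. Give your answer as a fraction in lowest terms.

5

Row r3 is strictly dominated by row r1, so Row never plays it.
The remaining 2×2 game on (r1, r2) × (A, B) has no saddle point. Let Row play r1 with probability p; indifference gives 3p + 7(1−p) = 8p + 2(1−p), so p = 1/2.
Similarly Column's optimal q on A is 3/5, and the value is 3·(3/5) + (8)·(2/5) = 5.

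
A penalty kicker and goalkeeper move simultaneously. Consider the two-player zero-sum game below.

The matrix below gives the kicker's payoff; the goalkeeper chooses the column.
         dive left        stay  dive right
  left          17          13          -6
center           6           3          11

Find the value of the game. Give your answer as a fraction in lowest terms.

Column dive left is strictly dominated by stay for the goalkeeper (it gives the kicker more in every row).
The remaining 2×2 game on (left, center) × (stay, dive right) has no saddle point. Let the kicker play left with probability p; indifference gives 13p + 3(1−p) = −6p + 11(1−p), so p = 8/27.
Similarly the goalkeeper's optimal q on stay is 17/27, and the value is 13·(17/27) + (-6)·(10/27) = 161/27.

161/27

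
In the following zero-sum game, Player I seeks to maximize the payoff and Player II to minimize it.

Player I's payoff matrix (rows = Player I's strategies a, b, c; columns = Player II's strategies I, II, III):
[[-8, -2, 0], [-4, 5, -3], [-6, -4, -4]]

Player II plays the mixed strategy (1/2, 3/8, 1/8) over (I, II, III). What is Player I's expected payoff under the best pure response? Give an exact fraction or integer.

a: (-8)·(1/2) + (-2)·(3/8) + (0)·(1/8) = -19/4.
b: (-4)·(1/2) + (5)·(3/8) + (-3)·(1/8) = -1/2.
c: (-6)·(1/2) + (-4)·(3/8) + (-4)·(1/8) = -5.
The best pure response is b with expected payoff -1/2.

-1/2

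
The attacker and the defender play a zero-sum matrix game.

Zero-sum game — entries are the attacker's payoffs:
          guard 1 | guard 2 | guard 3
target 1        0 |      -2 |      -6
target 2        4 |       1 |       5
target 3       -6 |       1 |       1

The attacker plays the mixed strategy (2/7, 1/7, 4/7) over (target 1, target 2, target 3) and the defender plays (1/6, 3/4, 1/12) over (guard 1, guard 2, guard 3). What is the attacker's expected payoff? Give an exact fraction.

Against (1/6, 3/4, 1/12), each row's expected payoff is target 1: -2; target 2: 11/6; target 3: -1/6.
Taking the (2/7, 1/7, 4/7)-weighted average: (2/7)·(-2) + (1/7)·(11/6) + (4/7)·(-1/6) = -17/42.

-17/42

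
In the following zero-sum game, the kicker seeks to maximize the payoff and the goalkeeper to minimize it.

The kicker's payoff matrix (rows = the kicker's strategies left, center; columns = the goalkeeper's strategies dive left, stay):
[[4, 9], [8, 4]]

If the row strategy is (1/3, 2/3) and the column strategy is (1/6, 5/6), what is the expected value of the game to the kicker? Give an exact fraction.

Against (1/6, 5/6), each row's expected payoff is left: 49/6; center: 14/3.
Taking the (1/3, 2/3)-weighted average: (1/3)·(49/6) + (2/3)·(14/3) = 35/6.

35/6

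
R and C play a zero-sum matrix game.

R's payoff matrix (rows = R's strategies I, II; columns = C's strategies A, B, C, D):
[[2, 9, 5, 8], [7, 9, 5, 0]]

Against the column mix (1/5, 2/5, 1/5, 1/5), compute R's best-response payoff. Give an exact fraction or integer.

I: (2)·(1/5) + (9)·(2/5) + (5)·(1/5) + (8)·(1/5) = 33/5.
II: (7)·(1/5) + (9)·(2/5) + (5)·(1/5) + (0)·(1/5) = 6.
The best pure response is I with expected payoff 33/5.

33/5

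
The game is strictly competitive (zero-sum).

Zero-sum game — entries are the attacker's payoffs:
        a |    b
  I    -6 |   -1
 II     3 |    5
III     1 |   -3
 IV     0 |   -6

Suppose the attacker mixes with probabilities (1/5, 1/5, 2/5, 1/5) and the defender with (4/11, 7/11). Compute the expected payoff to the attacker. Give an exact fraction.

Against (4/11, 7/11), each row's expected payoff is I: -31/11; II: 47/11; III: -17/11; IV: -42/11.
Taking the (1/5, 1/5, 2/5, 1/5)-weighted average: (1/5)·(-31/11) + (1/5)·(47/11) + (2/5)·(-17/11) + (1/5)·(-42/11) = -12/11.

-12/11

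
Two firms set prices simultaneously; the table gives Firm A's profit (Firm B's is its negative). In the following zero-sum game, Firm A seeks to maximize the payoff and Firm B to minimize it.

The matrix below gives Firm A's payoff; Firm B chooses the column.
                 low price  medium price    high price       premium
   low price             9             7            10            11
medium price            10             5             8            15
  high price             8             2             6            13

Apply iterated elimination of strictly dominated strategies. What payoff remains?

7

Column low price is strictly dominated by medium price for Firm B (7<9, 5<10, 2<8); eliminate low price.
Column premium is strictly dominated by medium price for Firm B (7<11, 5<15, 2<13); eliminate premium.
Row high price is strictly dominated by row low price (7>2, 10>6); eliminate high price.
Column high price is strictly dominated by medium price for Firm B (7<10, 5<8); eliminate high price.
Row medium price is strictly dominated by row low price (7>5); eliminate medium price.
Only (low price, medium price) remains, with payoff 7.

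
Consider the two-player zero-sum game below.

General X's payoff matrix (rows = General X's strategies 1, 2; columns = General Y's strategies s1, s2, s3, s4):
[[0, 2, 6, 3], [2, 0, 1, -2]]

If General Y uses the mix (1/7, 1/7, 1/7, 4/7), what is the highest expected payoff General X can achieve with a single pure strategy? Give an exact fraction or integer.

1: (0)·(1/7) + (2)·(1/7) + (6)·(1/7) + (3)·(4/7) = 20/7.
2: (2)·(1/7) + (0)·(1/7) + (1)·(1/7) + (-2)·(4/7) = -5/7.
The best pure response is 1 with expected payoff 20/7.

20/7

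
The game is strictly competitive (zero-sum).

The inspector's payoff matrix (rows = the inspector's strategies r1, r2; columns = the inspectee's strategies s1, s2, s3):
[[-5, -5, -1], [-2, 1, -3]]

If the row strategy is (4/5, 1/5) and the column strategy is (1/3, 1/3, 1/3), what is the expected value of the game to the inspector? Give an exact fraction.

Against (1/3, 1/3, 1/3), each row's expected payoff is r1: -11/3; r2: -4/3.
Taking the (4/5, 1/5)-weighted average: (4/5)·(-11/3) + (1/5)·(-4/3) = -16/5.

-16/5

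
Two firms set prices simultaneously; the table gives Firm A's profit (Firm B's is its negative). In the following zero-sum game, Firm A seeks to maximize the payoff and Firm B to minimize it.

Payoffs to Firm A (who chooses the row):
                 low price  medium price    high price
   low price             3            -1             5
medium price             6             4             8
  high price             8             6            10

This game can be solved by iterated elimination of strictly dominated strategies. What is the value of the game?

6

Row medium price is strictly dominated by row high price (8>6, 6>4, 10>8); eliminate medium price.
Column high price is strictly dominated by low price for Firm B (3<5, 8<10); eliminate high price.
Column low price is strictly dominated by medium price for Firm B (-1<3, 6<8); eliminate low price.
Row low price is strictly dominated by row high price (6>-1); eliminate low price.
Only (high price, medium price) remains, with payoff 6.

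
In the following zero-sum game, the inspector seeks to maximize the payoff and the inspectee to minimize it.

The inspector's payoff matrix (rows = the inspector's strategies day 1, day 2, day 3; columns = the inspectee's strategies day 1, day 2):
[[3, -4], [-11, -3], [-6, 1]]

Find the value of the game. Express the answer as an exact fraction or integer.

-3/2

Row day 2 is strictly dominated by row day 3, so the inspector never plays it.
The remaining 2×2 game on (day 1, day 3) × (day 1, day 2) has no saddle point. Let the inspector play day 1 with probability p; indifference gives 3p − 6(1−p) = −4p + (1−p), so p = 1/2.
Similarly the inspectee's optimal q on day 1 is 5/14, and the value is 3·(5/14) + (-4)·(9/14) = -3/2.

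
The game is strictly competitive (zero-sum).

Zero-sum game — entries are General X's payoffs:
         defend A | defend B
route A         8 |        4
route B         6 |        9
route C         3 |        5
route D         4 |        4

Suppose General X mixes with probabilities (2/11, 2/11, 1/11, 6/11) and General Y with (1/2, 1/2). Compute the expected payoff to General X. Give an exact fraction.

Against (1/2, 1/2), each row's expected payoff is route A: 6; route B: 15/2; route C: 4; route D: 4.
Taking the (2/11, 2/11, 1/11, 6/11)-weighted average: (2/11)·(6) + (2/11)·(15/2) + (1/11)·(4) + (6/11)·(4) = 5.

5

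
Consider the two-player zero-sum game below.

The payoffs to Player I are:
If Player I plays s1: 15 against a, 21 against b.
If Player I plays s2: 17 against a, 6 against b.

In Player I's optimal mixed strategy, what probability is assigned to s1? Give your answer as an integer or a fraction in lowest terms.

11/17

Row minima are 15 and 6, so Player I's maximin is 15; column maxima are 17 and 21, so Player II's minimax is 17. These differ, so the equilibrium is in mixed strategies.
Let Player I play s1 with probability p. Player II is indifferent when 15p + 17(1−p) = 21p + 6(1−p), giving p = 11/17.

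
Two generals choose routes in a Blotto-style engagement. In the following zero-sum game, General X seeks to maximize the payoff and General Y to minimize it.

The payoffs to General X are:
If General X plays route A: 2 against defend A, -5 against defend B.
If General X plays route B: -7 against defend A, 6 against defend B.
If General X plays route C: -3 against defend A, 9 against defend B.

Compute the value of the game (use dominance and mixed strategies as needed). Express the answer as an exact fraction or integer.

Row route B is strictly dominated by row route C, so General X never plays it.
The remaining 2×2 game on (route A, route C) × (defend A, defend B) has no saddle point. Let General X play route A with probability p; indifference gives 2p − 3(1−p) = −5p + 9(1−p), so p = 12/19.
Similarly General Y's optimal q on defend A is 14/19, and the value is 2·(14/19) + (-5)·(5/19) = 3/19.

3/19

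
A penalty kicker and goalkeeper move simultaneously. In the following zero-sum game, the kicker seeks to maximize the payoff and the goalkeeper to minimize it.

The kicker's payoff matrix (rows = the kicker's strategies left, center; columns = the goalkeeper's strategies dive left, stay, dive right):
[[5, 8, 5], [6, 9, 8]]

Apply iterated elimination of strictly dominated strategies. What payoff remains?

Column stay is strictly dominated by dive left for the goalkeeper (5<8, 6<9); eliminate stay.
Row left is strictly dominated by row center (6>5, 8>5); eliminate left.
Column dive right is strictly dominated by dive left for the goalkeeper (6<8); eliminate dive right.
Only (center, dive left) remains, with payoff 6.

6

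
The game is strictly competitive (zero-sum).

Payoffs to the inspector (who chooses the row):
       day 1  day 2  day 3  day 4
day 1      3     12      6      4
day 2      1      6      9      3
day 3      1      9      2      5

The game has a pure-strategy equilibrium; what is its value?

Row minima: 3, 1, 1 → the inspector's maximin is 3.
Column maxima: 3, 12, 9, 5 → the inspectee's minimax is 3.
They coincide at (day 1, day 1), so the value is 3.

3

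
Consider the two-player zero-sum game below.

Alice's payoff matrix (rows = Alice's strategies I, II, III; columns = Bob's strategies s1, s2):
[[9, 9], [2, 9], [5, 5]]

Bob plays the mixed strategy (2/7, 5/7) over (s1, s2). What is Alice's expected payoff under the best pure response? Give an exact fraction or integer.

9

I: (9)·(2/7) + (9)·(5/7) = 9.
II: (2)·(2/7) + (9)·(5/7) = 7.
III: (5)·(2/7) + (5)·(5/7) = 5.
The best pure response is I with expected payoff 9.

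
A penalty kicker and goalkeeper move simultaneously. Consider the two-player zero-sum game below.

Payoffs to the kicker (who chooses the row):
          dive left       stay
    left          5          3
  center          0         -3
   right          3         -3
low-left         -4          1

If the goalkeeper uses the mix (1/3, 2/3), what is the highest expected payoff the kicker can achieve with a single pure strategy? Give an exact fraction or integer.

left: (5)·(1/3) + (3)·(2/3) = 11/3.
center: (0)·(1/3) + (-3)·(2/3) = -2.
right: (3)·(1/3) + (-3)·(2/3) = -1.
low-left: (-4)·(1/3) + (1)·(2/3) = -2/3.
The best pure response is left with expected payoff 11/3.

11/3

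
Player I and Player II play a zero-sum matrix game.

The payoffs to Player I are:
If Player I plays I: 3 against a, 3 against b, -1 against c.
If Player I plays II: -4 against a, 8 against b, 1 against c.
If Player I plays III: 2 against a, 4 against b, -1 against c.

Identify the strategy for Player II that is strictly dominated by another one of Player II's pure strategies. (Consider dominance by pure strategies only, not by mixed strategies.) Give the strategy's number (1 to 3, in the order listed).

2

Player II prefers columns that give Player I less. Compare b with c: -1 < 3, 1 < 8, -1 < 4.
So c strictly dominates b for Player II; b is strictly dominated.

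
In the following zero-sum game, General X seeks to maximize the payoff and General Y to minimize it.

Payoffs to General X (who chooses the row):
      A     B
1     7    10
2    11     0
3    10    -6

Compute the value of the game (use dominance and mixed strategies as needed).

Row 3 is strictly dominated by row 2, so General X never plays it.
The remaining 2×2 game on (1, 2) × (A, B) has no saddle point. Let General X play 1 with probability p; indifference gives 7p + 11(1−p) = 10p, so p = 11/14.
Similarly General Y's optimal q on A is 5/7, and the value is 7·(5/7) + (10)·(2/7) = 55/7.

55/7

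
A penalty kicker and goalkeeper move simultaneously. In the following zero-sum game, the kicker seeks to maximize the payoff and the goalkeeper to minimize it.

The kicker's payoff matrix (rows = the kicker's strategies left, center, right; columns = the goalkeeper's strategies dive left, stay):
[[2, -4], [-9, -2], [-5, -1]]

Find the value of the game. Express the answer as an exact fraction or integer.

Row center is strictly dominated by row right, so the kicker never plays it.
The remaining 2×2 game on (left, right) × (dive left, stay) has no saddle point. Let the kicker play left with probability p; indifference gives 2p − 5(1−p) = −4p − (1−p), so p = 2/5.
Similarly the goalkeeper's optimal q on dive left is 3/10, and the value is 2·(3/10) + (-4)·(7/10) = -11/5.

-11/5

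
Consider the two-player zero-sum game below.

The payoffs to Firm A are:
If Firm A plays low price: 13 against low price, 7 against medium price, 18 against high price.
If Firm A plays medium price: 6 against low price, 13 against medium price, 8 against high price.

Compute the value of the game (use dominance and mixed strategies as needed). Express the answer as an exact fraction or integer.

127/13

Column high price is strictly dominated by low price for Firm B (it gives Firm A more in every row).
The remaining 2×2 game on (low price, medium price) × (low price, medium price) has no saddle point. Let Firm A play low price with probability p; indifference gives 13p + 6(1−p) = 7p + 13(1−p), so p = 7/13.
Similarly Firm B's optimal q on low price is 6/13, and the value is 13·(6/13) + (7)·(7/13) = 127/13.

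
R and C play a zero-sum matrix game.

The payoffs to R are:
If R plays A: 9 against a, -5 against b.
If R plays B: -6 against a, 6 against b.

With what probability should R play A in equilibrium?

6/13

Row minima are -5 and -6, so R's maximin is -5; column maxima are 9 and 6, so C's minimax is 6. These differ, so the equilibrium is in mixed strategies.
Let R play A with probability p. C is indifferent when 9p − 6(1−p) = −5p + 6(1−p), giving p = 6/13.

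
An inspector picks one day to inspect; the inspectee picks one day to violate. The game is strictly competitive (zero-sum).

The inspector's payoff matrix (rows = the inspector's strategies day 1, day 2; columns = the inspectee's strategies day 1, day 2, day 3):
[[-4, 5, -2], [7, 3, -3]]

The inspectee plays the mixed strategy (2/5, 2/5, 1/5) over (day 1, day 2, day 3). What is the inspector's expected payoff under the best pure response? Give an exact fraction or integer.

17/5

day 1: (-4)·(2/5) + (5)·(2/5) + (-2)·(1/5) = 0.
day 2: (7)·(2/5) + (3)·(2/5) + (-3)·(1/5) = 17/5.
The best pure response is day 2 with expected payoff 17/5.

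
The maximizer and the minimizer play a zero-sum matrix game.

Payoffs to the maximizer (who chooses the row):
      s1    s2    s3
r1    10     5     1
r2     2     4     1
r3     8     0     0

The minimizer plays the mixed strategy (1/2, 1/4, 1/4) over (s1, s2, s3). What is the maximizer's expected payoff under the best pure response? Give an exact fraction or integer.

13/2

r1: (10)·(1/2) + (5)·(1/4) + (1)·(1/4) = 13/2.
r2: (2)·(1/2) + (4)·(1/4) + (1)·(1/4) = 9/4.
r3: (8)·(1/2) + (0)·(1/4) + (0)·(1/4) = 4.
The best pure response is r1 with expected payoff 13/2.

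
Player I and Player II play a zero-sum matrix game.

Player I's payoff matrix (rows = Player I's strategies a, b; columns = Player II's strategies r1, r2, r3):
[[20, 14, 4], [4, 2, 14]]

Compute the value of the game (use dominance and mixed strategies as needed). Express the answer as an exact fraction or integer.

94/11

Column r1 is strictly dominated by r2 for Player II (it gives Player I more in every row).
The remaining 2×2 game on (a, b) × (r2, r3) has no saddle point. Let Player I play a with probability p; indifference gives 14p + 2(1−p) = 4p + 14(1−p), so p = 6/11.
Similarly Player II's optimal q on r2 is 5/11, and the value is 14·(5/11) + (4)·(6/11) = 94/11.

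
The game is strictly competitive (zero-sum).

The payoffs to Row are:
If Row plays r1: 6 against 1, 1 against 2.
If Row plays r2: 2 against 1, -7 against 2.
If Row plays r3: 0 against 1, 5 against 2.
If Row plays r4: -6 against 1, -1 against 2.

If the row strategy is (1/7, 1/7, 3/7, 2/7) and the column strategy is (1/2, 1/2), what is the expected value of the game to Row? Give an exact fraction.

3/14

Against (1/2, 1/2), each row's expected payoff is r1: 7/2; r2: -5/2; r3: 5/2; r4: -7/2.
Taking the (1/7, 1/7, 3/7, 2/7)-weighted average: (1/7)·(7/2) + (1/7)·(-5/2) + (3/7)·(5/2) + (2/7)·(-7/2) = 3/14.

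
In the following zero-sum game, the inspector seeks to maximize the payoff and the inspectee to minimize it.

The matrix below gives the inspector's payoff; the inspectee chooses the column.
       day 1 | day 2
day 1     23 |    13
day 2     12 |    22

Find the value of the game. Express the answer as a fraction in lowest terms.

Row minima are 13 and 12, so the inspector's maximin is 13; column maxima are 23 and 22, so the inspectee's minimax is 22. These differ, so the equilibrium is in mixed strategies.
Let the inspector play day 1 with probability p. The inspectee is indifferent when 23p + 12(1−p) = 13p + 22(1−p), giving p = 1/2.
Let the inspectee play day 1 with probability q. The inspector is indifferent when 23q + 13(1−q) = 12q + 22(1−q), giving q = 9/20.
The value is 23·(9/20) + (13)·(11/20) = 35/2.

35/2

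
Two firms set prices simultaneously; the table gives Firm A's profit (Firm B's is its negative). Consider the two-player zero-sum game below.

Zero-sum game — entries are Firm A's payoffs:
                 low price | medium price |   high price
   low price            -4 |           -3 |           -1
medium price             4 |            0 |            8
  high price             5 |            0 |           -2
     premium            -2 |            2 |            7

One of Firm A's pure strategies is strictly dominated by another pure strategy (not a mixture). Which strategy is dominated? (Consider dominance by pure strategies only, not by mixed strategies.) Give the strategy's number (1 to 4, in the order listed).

Compare low price with medium price: 4 > -4, 0 > -3, 8 > -1.
So medium price strictly dominates low price for Firm A; low price is strictly dominated.

1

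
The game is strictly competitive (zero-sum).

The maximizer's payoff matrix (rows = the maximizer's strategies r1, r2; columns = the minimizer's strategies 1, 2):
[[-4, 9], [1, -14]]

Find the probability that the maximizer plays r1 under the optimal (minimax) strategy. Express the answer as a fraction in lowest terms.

Row minima are -4 and -14, so the maximizer's maximin is -4; column maxima are 1 and 9, so the minimizer's minimax is 1. These differ, so the equilibrium is in mixed strategies.
Let the maximizer play r1 with probability p. The minimizer is indifferent when −4p + (1−p) = 9p − 14(1−p), giving p = 15/28.

15/28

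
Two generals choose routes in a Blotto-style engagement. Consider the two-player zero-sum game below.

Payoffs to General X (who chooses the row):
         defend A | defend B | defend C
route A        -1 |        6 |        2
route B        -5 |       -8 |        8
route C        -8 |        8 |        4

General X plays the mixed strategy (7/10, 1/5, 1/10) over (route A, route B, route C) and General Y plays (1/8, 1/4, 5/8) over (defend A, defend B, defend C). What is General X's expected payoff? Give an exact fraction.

Against (1/8, 1/4, 5/8), each row's expected payoff is route A: 21/8; route B: 19/8; route C: 7/2.
Taking the (7/10, 1/5, 1/10)-weighted average: (7/10)·(21/8) + (1/5)·(19/8) + (1/10)·(7/2) = 213/80.

213/80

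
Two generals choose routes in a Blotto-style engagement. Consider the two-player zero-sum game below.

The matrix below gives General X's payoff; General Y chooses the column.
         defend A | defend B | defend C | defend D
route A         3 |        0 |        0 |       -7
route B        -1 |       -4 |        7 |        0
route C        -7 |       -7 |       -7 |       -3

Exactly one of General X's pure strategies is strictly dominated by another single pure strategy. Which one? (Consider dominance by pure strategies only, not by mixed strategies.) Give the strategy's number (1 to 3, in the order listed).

Compare route C with route B: -1 > -7, -4 > -7, 7 > -7, 0 > -3.
So route B strictly dominates route C for General X; route C is strictly dominated.

3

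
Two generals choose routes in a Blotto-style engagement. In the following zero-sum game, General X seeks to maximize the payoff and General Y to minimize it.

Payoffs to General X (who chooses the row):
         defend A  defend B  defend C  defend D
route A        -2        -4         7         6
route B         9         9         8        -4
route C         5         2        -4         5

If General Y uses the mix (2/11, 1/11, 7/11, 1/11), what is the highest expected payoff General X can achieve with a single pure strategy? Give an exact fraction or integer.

79/11

route A: (-2)·(2/11) + (-4)·(1/11) + (7)·(7/11) + (6)·(1/11) = 47/11.
route B: (9)·(2/11) + (9)·(1/11) + (8)·(7/11) + (-4)·(1/11) = 79/11.
route C: (5)·(2/11) + (2)·(1/11) + (-4)·(7/11) + (5)·(1/11) = -1.
The best pure response is route B with expected payoff 79/11.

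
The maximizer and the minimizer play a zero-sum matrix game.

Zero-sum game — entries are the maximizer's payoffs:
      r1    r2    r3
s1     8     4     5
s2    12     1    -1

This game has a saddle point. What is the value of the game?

4

Row minima: 4, -1 → the maximizer's maximin is 4.
Column maxima: 12, 4, 5 → the minimizer's minimax is 4.
They coincide at (s1, r2), so the value is 4.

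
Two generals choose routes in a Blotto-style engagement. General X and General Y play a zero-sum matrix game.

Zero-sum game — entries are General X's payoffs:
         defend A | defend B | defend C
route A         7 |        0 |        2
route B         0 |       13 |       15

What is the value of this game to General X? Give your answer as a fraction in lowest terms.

91/20

Column defend C is strictly dominated by defend B for General Y (it gives General X more in every row).
The remaining 2×2 game on (route A, route B) × (defend A, defend B) has no saddle point. Let General X play route A with probability p; indifference gives 7p = 13(1−p), so p = 13/20.
Similarly General Y's optimal q on defend A is 13/20, and the value is 7·(13/20) + (0)·(7/20) = 91/20.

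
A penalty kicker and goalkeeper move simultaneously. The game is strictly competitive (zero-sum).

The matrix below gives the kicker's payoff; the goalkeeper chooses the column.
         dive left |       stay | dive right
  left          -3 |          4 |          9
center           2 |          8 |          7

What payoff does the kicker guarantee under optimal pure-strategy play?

2

Row minima: -3, 2 → the kicker's maximin is 2.
Column maxima: 2, 8, 9 → the goalkeeper's minimax is 2.
They coincide at (center, dive left), so the value is 2.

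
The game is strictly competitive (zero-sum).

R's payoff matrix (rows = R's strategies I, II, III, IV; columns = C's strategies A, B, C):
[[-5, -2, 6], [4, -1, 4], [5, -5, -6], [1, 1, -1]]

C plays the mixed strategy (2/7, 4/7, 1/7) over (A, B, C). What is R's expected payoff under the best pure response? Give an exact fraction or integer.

I: (-5)·(2/7) + (-2)·(4/7) + (6)·(1/7) = -12/7.
II: (4)·(2/7) + (-1)·(4/7) + (4)·(1/7) = 8/7.
III: (5)·(2/7) + (-5)·(4/7) + (-6)·(1/7) = -16/7.
IV: (1)·(2/7) + (1)·(4/7) + (-1)·(1/7) = 5/7.
The best pure response is II with expected payoff 8/7.

8/7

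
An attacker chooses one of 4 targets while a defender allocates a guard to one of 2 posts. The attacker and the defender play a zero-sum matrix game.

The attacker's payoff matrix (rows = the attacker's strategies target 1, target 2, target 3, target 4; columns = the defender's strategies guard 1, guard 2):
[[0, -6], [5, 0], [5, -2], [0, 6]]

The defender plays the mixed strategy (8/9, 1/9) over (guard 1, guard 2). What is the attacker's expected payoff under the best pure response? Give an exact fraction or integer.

40/9

target 1: (0)·(8/9) + (-6)·(1/9) = -2/3.
target 2: (5)·(8/9) + (0)·(1/9) = 40/9.
target 3: (5)·(8/9) + (-2)·(1/9) = 38/9.
target 4: (0)·(8/9) + (6)·(1/9) = 2/3.
The best pure response is target 2 with expected payoff 40/9.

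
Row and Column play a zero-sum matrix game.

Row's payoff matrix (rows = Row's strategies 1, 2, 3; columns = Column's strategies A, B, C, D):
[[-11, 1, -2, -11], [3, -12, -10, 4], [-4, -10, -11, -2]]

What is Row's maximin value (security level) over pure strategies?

The worst-case payoff for each row is 1: -11, 2: -12, 3: -11.
The best of these is -11.

-11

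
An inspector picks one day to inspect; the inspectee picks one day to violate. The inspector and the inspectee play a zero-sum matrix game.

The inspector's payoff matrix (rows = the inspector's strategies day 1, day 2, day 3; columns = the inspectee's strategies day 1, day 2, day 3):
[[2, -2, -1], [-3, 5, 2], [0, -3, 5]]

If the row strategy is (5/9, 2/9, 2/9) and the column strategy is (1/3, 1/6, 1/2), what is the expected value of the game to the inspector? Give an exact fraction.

29/54

Against (1/3, 1/6, 1/2), each row's expected payoff is day 1: -1/6; day 2: 5/6; day 3: 2.
Taking the (5/9, 2/9, 2/9)-weighted average: (5/9)·(-1/6) + (2/9)·(5/6) + (2/9)·(2) = 29/54.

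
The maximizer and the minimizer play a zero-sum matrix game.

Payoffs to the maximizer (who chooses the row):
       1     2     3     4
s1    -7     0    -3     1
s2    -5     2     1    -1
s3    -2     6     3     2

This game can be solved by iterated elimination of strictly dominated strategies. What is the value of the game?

-2

Row s2 is strictly dominated by row s3 (-2>-5, 6>2, 3>1, 2>-1); eliminate s2.
Row s1 is strictly dominated by row s3 (-2>-7, 6>0, 3>-3, 2>1); eliminate s1.
Column 3 is strictly dominated by 1 for the minimizer (-2<3); eliminate 3.
Column 4 is strictly dominated by 1 for the minimizer (-2<2); eliminate 4.
Column 2 is strictly dominated by 1 for the minimizer (-2<6); eliminate 2.
Only (s3, 1) remains, with payoff -2.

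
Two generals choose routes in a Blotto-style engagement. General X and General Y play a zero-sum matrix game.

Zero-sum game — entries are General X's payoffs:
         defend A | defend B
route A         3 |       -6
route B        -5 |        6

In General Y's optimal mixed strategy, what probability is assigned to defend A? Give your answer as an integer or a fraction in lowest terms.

3/5

Row minima are -6 and -5, so General X's maximin is -5; column maxima are 3 and 6, so General Y's minimax is 3. These differ, so the equilibrium is in mixed strategies.
Let General Y play defend A with probability q. General X is indifferent when 3q − 6(1−q) = −5q + 6(1−q), giving q = 3/5.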